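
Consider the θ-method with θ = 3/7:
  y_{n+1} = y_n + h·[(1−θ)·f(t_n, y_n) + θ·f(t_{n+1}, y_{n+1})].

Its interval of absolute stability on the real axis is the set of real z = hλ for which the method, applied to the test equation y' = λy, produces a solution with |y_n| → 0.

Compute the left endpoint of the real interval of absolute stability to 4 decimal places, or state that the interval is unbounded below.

left endpoint -14.0000.

On y'=λy, z=hλ:
  y_{n+1} = y_n + z·[4/7·y_n + 3/7·y_{n+1}] ⇒ (1 − 3/7z)y_{n+1} = (1 + 4/7z)y_n
  so R(z) = (1 + 4/7z)/(1 − 3/7z).

Need |R(x)|<1, x<0.
x=-1.51: |R|=0.0833
R=−1: 1+4/7x = −1+3/7x ⇒ -1/7x=2 ⇒ x=2/(-1/7)=-14.0000
Confirm numerically:
  x=-13.877: |R|=0.99747 <1
  x=-9.301: |R|=0.86537 <1
  x=-8.352: |R|=0.82381 <1
  x=-14.481: |R|=1.00954 >1
  x=-14.433: |R|=1.00861 >1
So |R|<1 on (-14.0000, 0).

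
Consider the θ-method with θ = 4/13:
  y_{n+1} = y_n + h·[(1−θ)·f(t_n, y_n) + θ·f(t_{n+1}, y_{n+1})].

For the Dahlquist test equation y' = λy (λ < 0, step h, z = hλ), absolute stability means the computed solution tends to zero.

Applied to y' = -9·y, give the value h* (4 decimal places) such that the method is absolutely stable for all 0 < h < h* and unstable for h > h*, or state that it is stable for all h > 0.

On y'=λy, z=hλ:
  y_{n+1} = y_n + z·[9/13·y_n + 4/13·y_{n+1}] ⇒ (1 − 4/13z)y_{n+1} = (1 + 9/13z)y_n
  so R(z) = (1 + 9/13z)/(1 − 4/13z).

Solve |R(x)|<1 on ℝ⁻.
x=-0.76: |R|=0.3840
R=−1: 1+9/13x = −1+4/13x ⇒ -5/13x=2 ⇒ x=2/(-5/13)=-5.2000
Confirm numerically:
  x=-4.813: |R|=0.94000 <1
  x=-4.618: |R|=0.90754 <1
  x=-3.228: |R|=0.61948 <1
  x=-5.785: |R|=1.08094 >1
  x=-5.308: |R|=1.01577 >1
So |R|<1 on (-5.2000, 0).

(-5.2000,0); λ=-9 ⇒ h* = (26/5)/9 = 0.5778.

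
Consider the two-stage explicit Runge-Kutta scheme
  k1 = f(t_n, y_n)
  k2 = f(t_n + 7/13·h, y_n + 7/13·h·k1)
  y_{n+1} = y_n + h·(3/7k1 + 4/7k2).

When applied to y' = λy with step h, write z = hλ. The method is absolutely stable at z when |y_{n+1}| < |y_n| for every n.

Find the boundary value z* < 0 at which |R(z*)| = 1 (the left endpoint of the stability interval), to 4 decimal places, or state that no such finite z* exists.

Test eqn y'=λy, z=hλ:
  k1=λy_n ⇒ h·k1=z·y_n;  k2=λ(1+7/13z)y_n ⇒ h·k2=z(1+7/13z)y_n
  y_{n+1}/y_n = 1 + 3/7z + 4/7z(1+7/13z) = 1 + z + 4/13z²
  Hence R(z) = 1 + z + 4/13z².

Need |R(x)|<1, x<0.
x=-1.13: |R|=0.2629
R=1: x+4/13x²=0 ⇒ x=−13/4=-3.2500; min R=1−1/(4·4/13)=0.1875>−1
Confirm numerically:
  x=-2.859: |R|=0.65604 <1
  x=-2.148: |R|=0.27166 <1
  x=-1.446: |R|=0.19736 <1
  x=-3.563: |R|=1.34314 >1
  x=-3.549: |R|=1.32651 >1
  x=-3.490: |R|=1.25772 >1
Stable set (-3.2500, 0).

left endpoint -3.2500.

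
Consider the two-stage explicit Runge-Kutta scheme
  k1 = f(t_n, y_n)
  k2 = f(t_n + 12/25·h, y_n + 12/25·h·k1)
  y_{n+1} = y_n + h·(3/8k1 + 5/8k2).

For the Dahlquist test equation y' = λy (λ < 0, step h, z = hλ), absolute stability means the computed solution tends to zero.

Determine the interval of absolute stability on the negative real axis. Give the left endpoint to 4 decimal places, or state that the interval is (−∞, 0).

(-3.3333, 0).

On y'=λy, z=hλ:
  k1=λy_n ⇒ h·k1=z·y_n;  k2=λ(1+12/25z)y_n ⇒ h·k2=z(1+12/25z)y_n
  y_{n+1}/y_n = 1 + 3/8z + 5/8z(1+12/25z) = 1 + z + 3/10z²
  Hence R(z) = 1 + z + 3/10z².

Boundary: |R(x)|=1, x<0.
x=-1.77: |R|=0.1699
R=1: x+3/10x²=0 ⇒ x=−10/3=-3.3333; min R=1−1/(4·3/10)=0.1667>−1
Confirm numerically:
  x=-3.267: |R|=0.93499 <1
  x=-3.054: |R|=0.74407 <1
  x=-1.915: |R|=0.18517 <1
  x=-1.818: |R|=0.17354 <1
  x=-3.644: |R|=1.33962 >1
  x=-3.395: |R|=1.06281 >1
Stable set (-3.3333, 0).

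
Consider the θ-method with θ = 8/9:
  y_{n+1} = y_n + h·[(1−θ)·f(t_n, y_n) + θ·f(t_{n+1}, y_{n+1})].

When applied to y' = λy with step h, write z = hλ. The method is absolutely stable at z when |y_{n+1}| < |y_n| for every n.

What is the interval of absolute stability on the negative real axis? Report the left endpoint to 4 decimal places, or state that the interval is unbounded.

With y'=λy (z=hλ):
  y_{n+1} = y_n + z·[1/9·y_n + 8/9·y_{n+1}] ⇒ (1 − 8/9z)y_{n+1} = (1 + 1/9z)y_n
  R(z) = (1 + 1/9z)/(1 − 8/9z).

Solve |R(x)|<1 on ℝ⁻.
x=-0.68: |R|=0.5762
x=-2: |R|=0.2800
x=-10: |R|=0.0112
x=-100: |R|=0.1125
θ=8/9≥1/2 ⇒ |1+1/9x|<|1−8/9x| ∀x<0 ⇒ unbounded interval.

unbounded; (−∞, 0).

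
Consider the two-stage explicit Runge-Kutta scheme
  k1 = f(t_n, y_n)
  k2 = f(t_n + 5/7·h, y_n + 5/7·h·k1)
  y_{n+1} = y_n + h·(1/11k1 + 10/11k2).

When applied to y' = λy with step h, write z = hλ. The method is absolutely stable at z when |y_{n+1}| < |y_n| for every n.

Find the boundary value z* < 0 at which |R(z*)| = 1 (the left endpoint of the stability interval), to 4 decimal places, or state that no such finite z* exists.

z* = -1.5400.

Test eqn y'=λy, z=hλ:
  k1=λy_n ⇒ h·k1=z·y_n;  k2=λ(1+5/7z)y_n ⇒ h·k2=z(1+5/7z)y_n
  y_{n+1}/y_n = 1 + 1/11z + 10/11z(1+5/7z) = 1 + z + 50/77z²
  R(z) = 1 + z + 50/77z².

Find x<0 with |R(x)|<1.
x=-1.05: |R|=0.6659
R=1: x+50/77x²=0 ⇒ x=−77/50=-1.5400; min R=1−1/(4·50/77)=0.6150>−1
Confirm numerically:
  x=-1.495: |R|=0.95631 <1
  x=-0.873: |R|=0.62189 <1
  x=-0.843: |R|=0.61846 <1
  x=-1.931: |R|=1.49027 >1
  x=-1.871: |R|=1.40214 >1
Stable set (-1.5400, 0).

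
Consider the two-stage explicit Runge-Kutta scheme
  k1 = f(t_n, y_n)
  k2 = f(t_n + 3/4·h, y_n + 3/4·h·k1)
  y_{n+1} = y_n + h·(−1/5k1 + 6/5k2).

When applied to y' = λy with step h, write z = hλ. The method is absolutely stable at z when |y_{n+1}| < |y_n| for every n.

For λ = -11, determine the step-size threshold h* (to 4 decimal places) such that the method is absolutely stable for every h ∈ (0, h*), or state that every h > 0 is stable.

Test eqn y'=λy, z=hλ:
  k1=λy_n ⇒ h·k1=z·y_n;  k2=λ(1+3/4z)y_n ⇒ h·k2=z(1+3/4z)y_n
  y_{n+1}/y_n = 1 − 1/5z + 6/5z(1+3/4z) = 1 + z + 9/10z²
  R(z) = 1 + z + 9/10z².

Need |R(x)|<1, x<0.
x=-1: |R|=0.9000
R=1: x+9/10x²=0 ⇒ x=−10/9=-1.1111; min R=1−1/(4·9/10)=0.7222>−1
Confirm numerically:
  x=-0.848: |R|=0.79919 <1
  x=-0.694: |R|=0.73947 <1
  x=-0.599: |R|=0.72392 <1
  x=-0.462: |R|=0.73010 <1
  x=-1.575: |R|=1.65756 >1
  x=-1.231: |R|=1.13282 >1
So |R|<1 on (-1.1111, 0).

(-1.1111,0); λ=-11 ⇒ h* = (10/9)/11 = 0.1010.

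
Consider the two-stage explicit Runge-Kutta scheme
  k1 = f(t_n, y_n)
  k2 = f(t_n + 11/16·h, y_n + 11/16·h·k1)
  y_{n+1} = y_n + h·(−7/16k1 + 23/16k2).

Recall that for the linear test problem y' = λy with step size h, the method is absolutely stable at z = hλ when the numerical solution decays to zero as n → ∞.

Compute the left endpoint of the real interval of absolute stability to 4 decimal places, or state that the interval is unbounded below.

With y'=λy (z=hλ):
  k1=λy_n ⇒ h·k1=z·y_n;  k2=λ(1+11/16z)y_n ⇒ h·k2=z(1+11/16z)y_n
  y_{n+1}/y_n = 1 − 7/16z + 23/16z(1+11/16z) = 1 + z + 253/256z²
  ⇒ R(z) = 1 + z + 253/256z².

Boundary: |R(x)|=1, x<0.
x=-1.73: |R|=2.2278
R=1: x+253/256x²=0 ⇒ x=−256/253=-1.0119; min R=1−1/(4·253/256)=0.7470>−1
Confirm numerically:
  x=-0.872: |R|=0.87947 <1
  x=-0.636: |R|=0.76376 <1
  x=-0.467: |R|=0.74853 <1
  x=-1.439: |R|=1.60745 >1
  x=-1.361: |R|=1.46961 >1
  x=-1.208: |R|=1.23416 >1
So |R|<1 on (-1.0119, 0).

z* = -1.0119.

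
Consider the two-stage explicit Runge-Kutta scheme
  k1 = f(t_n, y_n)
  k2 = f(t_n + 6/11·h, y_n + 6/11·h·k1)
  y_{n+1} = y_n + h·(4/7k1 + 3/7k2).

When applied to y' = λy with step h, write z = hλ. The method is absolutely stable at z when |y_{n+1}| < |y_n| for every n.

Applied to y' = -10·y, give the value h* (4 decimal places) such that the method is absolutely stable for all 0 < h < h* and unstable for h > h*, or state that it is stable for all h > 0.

(-4.2778,0); λ=-10 ⇒ h* = (77/18)/10 = 0.4278.

Test eqn y'=λy, z=hλ:
  k1=λy_n ⇒ h·k1=z·y_n;  k2=λ(1+6/11z)y_n ⇒ h·k2=z(1+6/11z)y_n
  y_{n+1}/y_n = 1 + 4/7z + 3/7z(1+6/11z) = 1 + z + 18/77z²
  Hence R(z) = 1 + z + 18/77z².

Solve |R(x)|<1 on ℝ⁻.
x=-1.46: |R|=0.0383
R=1: x+18/77x²=0 ⇒ x=−77/18=-4.2778; min R=1−1/(4·18/77)=-0.0694>−1
Confirm numerically:
  x=-3.463: |R|=0.34041 <1
  x=-2.915: |R|=0.07136 <1
  x=-2.898: |R|=0.06526 <1
  x=-2.482: |R|=0.04192 <1
  x=-4.547: |R|=1.28617 >1
  x=-4.531: |R|=1.26821 >1
Stable set (-4.2778, 0).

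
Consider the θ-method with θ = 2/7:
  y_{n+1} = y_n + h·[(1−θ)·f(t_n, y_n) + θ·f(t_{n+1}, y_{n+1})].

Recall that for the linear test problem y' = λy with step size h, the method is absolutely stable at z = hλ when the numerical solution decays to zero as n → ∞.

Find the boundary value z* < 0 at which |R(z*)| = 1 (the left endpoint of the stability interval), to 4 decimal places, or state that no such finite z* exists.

On y'=λy, z=hλ:
  y_{n+1} = y_n + z·[5/7·y_n + 2/7·y_{n+1}] ⇒ (1 − 2/7z)y_{n+1} = (1 + 5/7z)y_n
  Hence R(z) = (1 + 5/7z)/(1 − 2/7z).

Solve |R(x)|<1 on ℝ⁻.
x=-1.28: |R|=0.0628
R=−1: 1+5/7x = −1+2/7x ⇒ -3/7x=2 ⇒ x=2/(-3/7)=-4.6667
Confirm numerically:
  x=-3.679: |R|=0.79363 <1
  x=-3.373: |R|=0.71766 <1
  x=-2.532: |R|=0.46916 <1
  x=-1.887: |R|=0.22601 <1
  x=-5.103: |R|=1.07608 >1
  x=-4.932: |R|=1.04720 >1
  x=-4.899: |R|=1.04149 >1
Stable set (-4.6667, 0).

z* = -4.6667.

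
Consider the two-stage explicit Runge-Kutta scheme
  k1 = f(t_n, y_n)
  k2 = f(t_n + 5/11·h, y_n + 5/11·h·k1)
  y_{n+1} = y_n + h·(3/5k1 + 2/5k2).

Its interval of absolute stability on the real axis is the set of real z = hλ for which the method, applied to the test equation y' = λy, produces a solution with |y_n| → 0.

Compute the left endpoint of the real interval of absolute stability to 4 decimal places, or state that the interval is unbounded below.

left endpoint -5.5000.

With y'=λy (z=hλ):
  k1=λy_n ⇒ h·k1=z·y_n;  k2=λ(1+5/11z)y_n ⇒ h·k2=z(1+5/11z)y_n
  y_{n+1}/y_n = 1 + 3/5z + 2/5z(1+5/11z) = 1 + z + 2/11z²
  ⇒ R(z) = 1 + z + 2/11z².

Boundary: |R(x)|=1, x<0.
x=-0.95: |R|=0.2141
R=1: x+2/11x²=0 ⇒ x=−11/2=-5.5000; min R=1−1/(4·2/11)=-0.3750>−1
Confirm numerically:
  x=-4.928: |R|=0.48749 <1
  x=-4.353: |R|=0.09220 <1
  x=-4.186: |R|=0.00007 <1
  x=-3.345: |R|=0.31063 <1
  x=-5.875: |R|=1.40057 >1
  x=-5.741: |R|=1.25156 >1
  x=-5.675: |R|=1.18057 >1
Stable set (-5.5000, 0).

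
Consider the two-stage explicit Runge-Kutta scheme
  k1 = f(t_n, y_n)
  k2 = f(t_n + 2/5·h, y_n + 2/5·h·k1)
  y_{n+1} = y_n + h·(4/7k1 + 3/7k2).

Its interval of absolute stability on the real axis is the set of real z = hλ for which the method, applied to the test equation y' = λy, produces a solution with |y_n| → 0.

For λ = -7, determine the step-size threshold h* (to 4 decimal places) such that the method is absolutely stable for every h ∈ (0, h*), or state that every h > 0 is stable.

With y'=λy (z=hλ):
  k1=λy_n ⇒ h·k1=z·y_n;  k2=λ(1+2/5z)y_n ⇒ h·k2=z(1+2/5z)y_n
  y_{n+1}/y_n = 1 + 4/7z + 3/7z(1+2/5z) = 1 + z + 6/35z²
  ⇒ R(z) = 1 + z + 6/35z².

Find x<0 with |R(x)|<1.
x=-1.17: |R|=0.0647
R=1: x+6/35x²=0 ⇒ x=−35/6=-5.8333; min R=1−1/(4·6/35)=-0.4583>−1
Confirm numerically:
  x=-4.762: |R|=0.12542 <1
  x=-4.261: |R|=0.14852 <1
  x=-3.109: |R|=0.45199 <1
  x=-2.971: |R|=0.45783 <1
  x=-6.395: |R|=1.61575 >1
  x=-6.339: |R|=1.54950 >1
  x=-6.256: |R|=1.45329 >1
Interval (-5.8333, 0).

(-5.8333,0); λ=-7 ⇒ h* = (35/6)/7 = 0.8333.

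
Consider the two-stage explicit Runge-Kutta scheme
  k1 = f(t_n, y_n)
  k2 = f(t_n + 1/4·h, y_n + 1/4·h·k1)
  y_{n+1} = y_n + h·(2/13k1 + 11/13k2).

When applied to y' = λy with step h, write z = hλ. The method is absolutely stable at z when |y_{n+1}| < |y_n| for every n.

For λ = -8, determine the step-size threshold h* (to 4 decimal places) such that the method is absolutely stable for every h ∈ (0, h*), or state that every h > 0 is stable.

With y'=λy (z=hλ):
  k1=λy_n ⇒ h·k1=z·y_n;  k2=λ(1+1/4z)y_n ⇒ h·k2=z(1+1/4z)y_n
  y_{n+1}/y_n = 1 + 2/13z + 11/13z(1+1/4z) = 1 + z + 11/52z²
  ⇒ R(z) = 1 + z + 11/52z².

Find x<0 with |R(x)|<1.
x=-1.72: |R|=0.0942
R=1: x+11/52x²=0 ⇒ x=−52/11=-4.7273; min R=1−1/(4·11/52)=-0.1818>−1
Confirm numerically:
  x=-3.782: |R|=0.24375 <1
  x=-3.457: |R|=0.07106 <1
  x=-2.448: |R|=0.18031 <1
  x=-5.069: |R|=1.36643 >1
  x=-4.927: |R|=1.20817 >1
  x=-4.754: |R|=1.02688 >1
Stable set (-4.7273, 0).

(-4.7273,0); λ=-8 ⇒ h* = (52/11)/8 = 0.5909.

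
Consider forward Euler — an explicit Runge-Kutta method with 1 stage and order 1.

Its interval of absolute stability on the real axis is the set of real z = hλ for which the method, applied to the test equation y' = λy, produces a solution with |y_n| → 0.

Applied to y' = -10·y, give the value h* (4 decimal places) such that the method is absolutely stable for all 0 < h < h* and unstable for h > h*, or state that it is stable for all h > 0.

(-2.0000,0); λ=-10 ⇒ h* = 0.2000.

Test eqn y'=λy, z=hλ:
  order 1, 1-stage ⇒ R(z)=1+z
  (e.g. R(-1.66)=-0.66000, |R|=0.66000)

Solve |R(x)|<1 on ℝ⁻.
x=-1.66: |R|=0.6600
|R(-2.16)|=1.1600 |R(-2.04)|=1.0400 |R(-1.36)|=0.3600
Bisect:
  x_lo=-2.6455 |R|=1.6455  x_hi=-0.3989 |R|=0.6011
  mid=-1.52219 |R|=0.52219 →hi
  mid=-2.08383 |R|=1.08383 →lo
  mid=-1.80301 |R|=0.80301 →hi
  mid=-1.94342 |R|=0.94342 →hi
  mid=-2.01362 |R|=1.01362 →lo
  mid=-1.97852 |R|=0.97852 →hi
  mid=-1.99607 |R|=0.99607 →hi
  mid=-2.00485 |R|=1.00485 →lo
  mid=-2.00046 |R|=1.00046 →lo
  ...
  [-2.00005,-1.99991] ⇒ x*=-2.0000
So |R|<1 on (-2.0000, 0).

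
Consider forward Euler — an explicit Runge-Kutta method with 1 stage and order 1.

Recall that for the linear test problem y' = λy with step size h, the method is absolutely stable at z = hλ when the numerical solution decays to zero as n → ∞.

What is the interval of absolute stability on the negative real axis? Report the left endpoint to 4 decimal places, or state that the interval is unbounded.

z∈(-2.0000,0).

On y'=λy, z=hλ:
  order 1, 1-stage ⇒ R(z)=1+z
  (e.g. R(-0.5)=0.50000, |R|=0.50000)

Solve |R(x)|<1 on ℝ⁻.
x=-0.5: |R|=0.5000
|R(-1.43)|=0.4300 |R(-0.92)|=0.0800 |R(-0.78)|=0.2200
Bisect:
  x_lo=-2.8122 |R|=1.8122  x_hi=-0.1016 |R|=0.8984
  mid=-1.45688 |R|=0.45688 →hi
  mid=-2.13452 |R|=1.13452 →lo
  mid=-1.79570 |R|=0.79570 →hi
  mid=-1.96511 |R|=0.96511 →hi
  mid=-2.04982 |R|=1.04982 →lo
  mid=-2.00747 |R|=1.00747 →lo
  mid=-1.98629 |R|=0.98629 →hi
  ...
  [-2.00002,-1.99986] ⇒ x*=-2.0000
So |R|<1 on (-2.0000, 0).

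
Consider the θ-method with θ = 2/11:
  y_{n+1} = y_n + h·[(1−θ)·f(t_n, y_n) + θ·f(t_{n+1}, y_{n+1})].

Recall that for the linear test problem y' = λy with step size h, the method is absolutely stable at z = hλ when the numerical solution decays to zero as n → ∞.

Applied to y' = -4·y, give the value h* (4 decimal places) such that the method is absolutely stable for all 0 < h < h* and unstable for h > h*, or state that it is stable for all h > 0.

(-3.1429,0); λ=-4 ⇒ h* = (22/7)/4 = 0.7857.

On y'=λy, z=hλ:
  y_{n+1} = y_n + z·[9/11·y_n + 2/11·y_{n+1}] ⇒ (1 − 2/11z)y_{n+1} = (1 + 9/11z)y_n
  Hence R(z) = (1 + 9/11z)/(1 − 2/11z).

Find x<0 with |R(x)|<1.
x=-0.83: |R|=0.2788
R=−1: 1+9/11x = −1+2/11x ⇒ -7/11x=2 ⇒ x=2/(-7/11)=-3.1429
Confirm numerically:
  x=-2.711: |R|=0.81592 <1
  x=-2.524: |R|=0.73006 <1
  x=-2.405: |R|=0.67331 <1
  x=-3.632: |R|=1.18747 >1
  x=-3.558: |R|=1.16041 >1
  x=-3.290: |R|=1.05859 >1
Interval (-3.1429, 0).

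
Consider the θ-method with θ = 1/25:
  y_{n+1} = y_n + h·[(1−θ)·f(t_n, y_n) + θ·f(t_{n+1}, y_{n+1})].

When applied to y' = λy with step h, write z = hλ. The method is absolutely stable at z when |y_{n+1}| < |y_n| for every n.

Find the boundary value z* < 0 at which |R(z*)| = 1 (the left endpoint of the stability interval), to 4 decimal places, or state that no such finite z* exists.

left endpoint -2.1739.

On y'=λy, z=hλ:
  y_{n+1} = y_n + z·[24/25·y_n + 1/25·y_{n+1}] ⇒ (1 − 1/25z)y_{n+1} = (1 + 24/25z)y_n
  ⇒ R(z) = (1 + 24/25z)/(1 − 1/25z).

Boundary: |R(x)|=1, x<0.
x=-1.56: |R|=0.4684
R=−1: 1+24/25x = −1+1/25x ⇒ -23/25x=2 ⇒ x=2/(-23/25)=-2.1739
Confirm numerically:
  x=-1.671: |R|=0.56631 <1
  x=-1.641: |R|=0.53992 <1
  x=-1.492: |R|=0.40797 <1
  x=-1.440: |R|=0.36157 <1
  x=-2.723: |R|=1.45554 >1
  x=-2.267: |R|=1.07852 >1
Stable set (-2.1739, 0).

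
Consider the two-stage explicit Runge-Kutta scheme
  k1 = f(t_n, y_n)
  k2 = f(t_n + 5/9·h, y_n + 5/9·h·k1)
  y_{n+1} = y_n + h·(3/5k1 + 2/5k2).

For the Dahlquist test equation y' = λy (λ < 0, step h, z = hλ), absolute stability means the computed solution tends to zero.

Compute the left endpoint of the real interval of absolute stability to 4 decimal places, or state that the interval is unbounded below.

left endpoint -4.5000.

On y'=λy, z=hλ:
  k1=λy_n ⇒ h·k1=z·y_n;  k2=λ(1+5/9z)y_n ⇒ h·k2=z(1+5/9z)y_n
  y_{n+1}/y_n = 1 + 3/5z + 2/5z(1+5/9z) = 1 + z + 2/9z²
  R(z) = 1 + z + 2/9z².

Boundary: |R(x)|=1, x<0.
x=-1.25: |R|=0.0972
R=1: x+2/9x²=0 ⇒ x=−9/2=-4.5000; min R=1−1/(4·2/9)=-0.1250>−1
Confirm numerically:
  x=-4.285: |R|=0.79527 <1
  x=-2.543: |R|=0.10592 <1
  x=-2.189: |R|=0.12417 <1
  x=-4.829: |R|=1.35305 >1
  x=-4.691: |R|=1.19911 >1
  x=-4.612: |R|=1.11479 >1
So |R|<1 on (-4.5000, 0).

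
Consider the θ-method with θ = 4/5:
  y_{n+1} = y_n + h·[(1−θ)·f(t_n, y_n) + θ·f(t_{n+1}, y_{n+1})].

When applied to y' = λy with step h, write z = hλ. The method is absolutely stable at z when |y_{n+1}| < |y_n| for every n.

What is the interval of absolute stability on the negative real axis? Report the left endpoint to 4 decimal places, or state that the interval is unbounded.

unbounded; (−∞, 0).

With y'=λy (z=hλ):
  y_{n+1} = y_n + z·[1/5·y_n + 4/5·y_{n+1}] ⇒ (1 − 4/5z)y_{n+1} = (1 + 1/5z)y_n
  so R(z) = (1 + 1/5z)/(1 − 4/5z).

Boundary: |R(x)|=1, x<0.
x=-1.59: |R|=0.3002
x=-2: |R|=0.2308
x=-10: |R|=0.1111
x=-100: |R|=0.2346
θ=4/5≥1/2 ⇒ |1+1/5x|<|1−4/5x| ∀x<0 ⇒ unbounded interval.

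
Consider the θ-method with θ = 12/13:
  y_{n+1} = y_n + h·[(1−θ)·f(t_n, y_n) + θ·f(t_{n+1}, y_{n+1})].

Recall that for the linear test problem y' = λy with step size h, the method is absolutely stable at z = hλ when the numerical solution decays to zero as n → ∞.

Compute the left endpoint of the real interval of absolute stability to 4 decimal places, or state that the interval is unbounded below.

interval (−∞, 0).

Set f=λy, z=hλ:
  y_{n+1} = y_n + z·[1/13·y_n + 12/13·y_{n+1}] ⇒ (1 − 12/13z)y_{n+1} = (1 + 1/13z)y_n
  R(z) = (1 + 1/13z)/(1 − 12/13z).

Boundary: |R(x)|=1, x<0.
x=-1.2: |R|=0.4307
x=-2: |R|=0.2973
x=-10: |R|=0.0226
x=-100: |R|=0.0717
θ=12/13≥1/2 ⇒ |1+1/13x|<|1−12/13x| ∀x<0 ⇒ unbounded interval.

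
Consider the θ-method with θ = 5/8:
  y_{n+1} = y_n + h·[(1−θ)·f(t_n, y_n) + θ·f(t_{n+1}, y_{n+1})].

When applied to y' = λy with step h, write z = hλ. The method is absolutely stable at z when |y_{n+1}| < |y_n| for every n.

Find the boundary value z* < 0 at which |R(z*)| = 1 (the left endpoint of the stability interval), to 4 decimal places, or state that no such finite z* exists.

interval (−∞, 0).

With y'=λy (z=hλ):
  y_{n+1} = y_n + z·[3/8·y_n + 5/8·y_{n+1}] ⇒ (1 − 5/8z)y_{n+1} = (1 + 3/8z)y_n
  Hence R(z) = (1 + 3/8z)/(1 − 5/8z).

Boundary: |R(x)|=1, x<0.
x=-0.85: |R|=0.4449
x=-2: |R|=0.1111
x=-10: |R|=0.3793
x=-100: |R|=0.5748
θ=5/8≥1/2 ⇒ |1+3/8x|<|1−5/8x| ∀x<0 ⇒ interval (−∞,0).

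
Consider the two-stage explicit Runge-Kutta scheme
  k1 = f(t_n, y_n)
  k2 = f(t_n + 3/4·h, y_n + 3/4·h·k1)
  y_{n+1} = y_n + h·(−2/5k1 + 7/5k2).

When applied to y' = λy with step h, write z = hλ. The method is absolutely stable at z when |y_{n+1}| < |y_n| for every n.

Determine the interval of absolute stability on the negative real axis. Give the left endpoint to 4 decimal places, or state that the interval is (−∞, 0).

With y'=λy (z=hλ):
  k1=λy_n ⇒ h·k1=z·y_n;  k2=λ(1+3/4z)y_n ⇒ h·k2=z(1+3/4z)y_n
  y_{n+1}/y_n = 1 − 2/5z + 7/5z(1+3/4z) = 1 + z + 21/20z²
  so R(z) = 1 + z + 21/20z².

Boundary: |R(x)|=1, x<0.
x=-1.71: |R|=2.3603
R=1: x+21/20x²=0 ⇒ x=−20/21=-0.9524; min R=1−1/(4·21/20)=0.7619>−1
Confirm numerically:
  x=-0.895: |R|=0.94608 <1
  x=-0.847: |R|=0.90628 <1
  x=-0.471: |R|=0.76193 <1
  x=-0.425: |R|=0.76466 <1
  x=-1.502: |R|=1.86680 >1
  x=-0.991: |R|=1.04019 >1
  x=-0.974: |R|=1.02211 >1
Stable set (-0.9524, 0).

z∈(-0.9524,0).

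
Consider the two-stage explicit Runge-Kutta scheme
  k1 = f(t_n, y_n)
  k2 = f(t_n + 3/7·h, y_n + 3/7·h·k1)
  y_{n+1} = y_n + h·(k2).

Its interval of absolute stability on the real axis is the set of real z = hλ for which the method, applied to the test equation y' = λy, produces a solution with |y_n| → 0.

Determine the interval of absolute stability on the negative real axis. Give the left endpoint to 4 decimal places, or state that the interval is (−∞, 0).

(-2.3333, 0).

Set f=λy, z=hλ:
  k1=λy_n ⇒ h·k1=z·y_n;  k2=λ(1+3/7z)y_n ⇒ h·k2=z(1+3/7z)y_n
  y_{n+1}/y_n = 1 + z(1+3/7z) = 1 + z + 3/7z²
  Hence R(z) = 1 + z + 3/7z².

Find x<0 with |R(x)|<1.
x=-1.58: |R|=0.4899
R=1: x+3/7x²=0 ⇒ x=−7/3=-2.3333; min R=1−1/(4·3/7)=0.4167>−1
Confirm numerically:
  x=-1.660: |R|=0.52097 <1
  x=-1.642: |R|=0.51350 <1
  x=-1.356: |R|=0.43203 <1
  x=-2.607: |R|=1.30576 >1
  x=-2.542: |R|=1.22733 >1
  x=-2.475: |R|=1.15027 >1
Interval (-2.3333, 0).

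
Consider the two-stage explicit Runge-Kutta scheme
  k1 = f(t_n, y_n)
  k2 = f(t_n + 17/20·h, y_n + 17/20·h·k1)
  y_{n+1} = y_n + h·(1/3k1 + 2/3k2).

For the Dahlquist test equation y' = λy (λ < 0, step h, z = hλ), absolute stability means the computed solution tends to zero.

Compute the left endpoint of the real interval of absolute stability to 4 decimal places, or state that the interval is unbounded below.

z* = -1.7647.

Test eqn y'=λy, z=hλ:
  k1=λy_n ⇒ h·k1=z·y_n;  k2=λ(1+17/20z)y_n ⇒ h·k2=z(1+17/20z)y_n
  y_{n+1}/y_n = 1 + 1/3z + 2/3z(1+17/20z) = 1 + z + 17/30z²
  so R(z) = 1 + z + 17/30z².

Find x<0 with |R(x)|<1.
x=-1.21: |R|=0.6197
R=1: x+17/30x²=0 ⇒ x=−30/17=-1.7647; min R=1−1/(4·17/30)=0.5588>−1
Confirm numerically:
  x=-1.744: |R|=0.97954 <1
  x=-1.579: |R|=0.83384 <1
  x=-0.859: |R|=0.55913 <1
  x=-2.326: |R|=1.73982 >1
  x=-2.301: |R|=1.69927 >1
  x=-2.058: |R|=1.34204 >1
So |R|<1 on (-1.7647, 0).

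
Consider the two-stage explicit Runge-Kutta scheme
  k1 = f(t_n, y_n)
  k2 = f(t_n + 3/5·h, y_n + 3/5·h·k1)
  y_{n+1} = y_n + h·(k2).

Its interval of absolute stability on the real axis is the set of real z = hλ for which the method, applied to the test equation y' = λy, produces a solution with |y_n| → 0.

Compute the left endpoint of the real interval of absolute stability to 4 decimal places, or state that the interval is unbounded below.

Test eqn y'=λy, z=hλ:
  k1=λy_n ⇒ h·k1=z·y_n;  k2=λ(1+3/5z)y_n ⇒ h·k2=z(1+3/5z)y_n
  y_{n+1}/y_n = 1 + z(1+3/5z) = 1 + z + 3/5z²
  ⇒ R(z) = 1 + z + 3/5z².

Find x<0 with |R(x)|<1.
x=-1.08: |R|=0.6198
R=1: x+3/5x²=0 ⇒ x=−5/3=-1.6667; min R=1−1/(4·3/5)=0.5833>−1
Confirm numerically:
  x=-1.480: |R|=0.83424 <1
  x=-1.235: |R|=0.68013 <1
  x=-1.126: |R|=0.63473 <1
  x=-1.918: |R|=1.28923 >1
  x=-1.879: |R|=1.23938 >1
So |R|<1 on (-1.6667, 0).

z* = -1.6667.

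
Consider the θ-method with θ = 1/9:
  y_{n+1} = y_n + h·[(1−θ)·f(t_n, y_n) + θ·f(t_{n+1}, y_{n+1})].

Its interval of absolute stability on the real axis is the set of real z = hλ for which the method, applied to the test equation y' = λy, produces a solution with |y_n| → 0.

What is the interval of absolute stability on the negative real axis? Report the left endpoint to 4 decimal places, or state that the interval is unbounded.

z∈(-2.5714,0).

Test eqn y'=λy, z=hλ:
  y_{n+1} = y_n + z·[8/9·y_n + 1/9·y_{n+1}] ⇒ (1 − 1/9z)y_{n+1} = (1 + 8/9z)y_n
  so R(z) = (1 + 8/9z)/(1 − 1/9z).

Boundary: |R(x)|=1, x<0.
x=-1.38: |R|=0.1965
R=−1: 1+8/9x = −1+1/9x ⇒ -7/9x=2 ⇒ x=2/(-7/9)=-2.5714
Confirm numerically:
  x=-2.375: |R|=0.87912 <1
  x=-2.034: |R|=0.65905 <1
  x=-1.872: |R|=0.54967 <1
  x=-2.985: |R|=1.24155 >1
  x=-2.828: |R|=1.15184 >1
  x=-2.694: |R|=1.07337 >1
Stable set (-2.5714, 0).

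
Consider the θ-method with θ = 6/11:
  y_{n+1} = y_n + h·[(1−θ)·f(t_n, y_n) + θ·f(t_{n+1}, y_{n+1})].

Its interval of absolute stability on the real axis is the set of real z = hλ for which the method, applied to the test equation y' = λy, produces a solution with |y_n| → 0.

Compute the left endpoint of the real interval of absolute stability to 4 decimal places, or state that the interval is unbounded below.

On y'=λy, z=hλ:
  y_{n+1} = y_n + z·[5/11·y_n + 6/11·y_{n+1}] ⇒ (1 − 6/11z)y_{n+1} = (1 + 5/11z)y_n
  R(z) = (1 + 5/11z)/(1 − 6/11z).

Find x<0 with |R(x)|<1.
x=-1.41: |R|=0.2030
x=-2: |R|=0.0435
x=-10: |R|=0.5493
x=-100: |R|=0.8003
θ=6/11≥1/2 ⇒ |1+5/11x|<|1−6/11x| ∀x<0 ⇒ unbounded interval.

unbounded; (−∞, 0).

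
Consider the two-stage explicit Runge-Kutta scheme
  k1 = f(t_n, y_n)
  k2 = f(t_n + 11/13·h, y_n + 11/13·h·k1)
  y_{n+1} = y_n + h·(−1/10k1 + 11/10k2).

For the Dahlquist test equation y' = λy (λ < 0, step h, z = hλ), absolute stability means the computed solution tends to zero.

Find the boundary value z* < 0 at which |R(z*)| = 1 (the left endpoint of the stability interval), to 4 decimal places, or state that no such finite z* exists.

Test eqn y'=λy, z=hλ:
  k1=λy_n ⇒ h·k1=z·y_n;  k2=λ(1+11/13z)y_n ⇒ h·k2=z(1+11/13z)y_n
  y_{n+1}/y_n = 1 − 1/10z + 11/10z(1+11/13z) = 1 + z + 121/130z²
  so R(z) = 1 + z + 121/130z².

Find x<0 with |R(x)|<1.
x=-1.52: |R|=1.6304
R=1: x+121/130x²=0 ⇒ x=−130/121=-1.0744; min R=1−1/(4·121/130)=0.7314>−1
Confirm numerically:
  x=-1.007: |R|=0.93685 <1
  x=-0.741: |R|=0.77007 <1
  x=-0.646: |R|=0.74242 <1
  x=-0.515: |R|=0.73186 <1
  x=-1.224: |R|=1.17046 >1
  x=-1.178: |R|=1.11361 >1
Interval (-1.0744, 0).

z* = -1.0744.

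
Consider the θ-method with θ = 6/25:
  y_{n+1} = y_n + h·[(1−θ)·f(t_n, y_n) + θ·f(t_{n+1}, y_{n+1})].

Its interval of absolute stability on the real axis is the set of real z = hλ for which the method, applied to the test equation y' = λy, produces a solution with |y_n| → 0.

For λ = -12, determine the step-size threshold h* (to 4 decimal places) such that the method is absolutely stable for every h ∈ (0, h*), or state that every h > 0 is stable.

(-3.8462,0); λ=-12 ⇒ h* = (50/13)/12 = 0.3205.

Set f=λy, z=hλ:
  y_{n+1} = y_n + z·[19/25·y_n + 6/25·y_{n+1}] ⇒ (1 − 6/25z)y_{n+1} = (1 + 19/25z)y_n
  ⇒ R(z) = (1 + 19/25z)/(1 − 6/25z).

Solve |R(x)|<1 on ℝ⁻.
x=-0.97: |R|=0.2132
R=−1: 1+19/25x = −1+6/25x ⇒ -13/25x=2 ⇒ x=2/(-13/25)=-3.8462
Confirm numerically:
  x=-3.452: |R|=0.88791 <1
  x=-2.654: |R|=0.62130 <1
  x=-2.489: |R|=0.55820 <1
  x=-3.949: |R|=1.02746 >1
  x=-3.948: |R|=1.02719 >1
So |R|<1 on (-3.8462, 0).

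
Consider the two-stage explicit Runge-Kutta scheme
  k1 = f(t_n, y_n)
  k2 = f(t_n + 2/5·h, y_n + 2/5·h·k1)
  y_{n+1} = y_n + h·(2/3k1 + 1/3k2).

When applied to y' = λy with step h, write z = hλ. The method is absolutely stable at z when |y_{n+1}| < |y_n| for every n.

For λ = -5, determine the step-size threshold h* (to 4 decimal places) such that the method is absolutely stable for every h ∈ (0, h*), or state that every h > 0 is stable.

(-7.5000,0); λ=-5 ⇒ h* = (15/2)/5 = 1.5000.

Test eqn y'=λy, z=hλ:
  k1=λy_n ⇒ h·k1=z·y_n;  k2=λ(1+2/5z)y_n ⇒ h·k2=z(1+2/5z)y_n
  y_{n+1}/y_n = 1 + 2/3z + 1/3z(1+2/5z) = 1 + z + 2/15z²
  R(z) = 1 + z + 2/15z².

Boundary: |R(x)|=1, x<0.
x=-1.73: |R|=0.3309
R=1: x+2/15x²=0 ⇒ x=−15/2=-7.5000; min R=1−1/(4·2/15)=-0.8750>−1
Confirm numerically:
  x=-7.152: |R|=0.66815 <1
  x=-4.934: |R|=0.68809 <1
  x=-4.695: |R|=0.75593 <1
  x=-7.911: |R|=1.43352 >1
  x=-7.673: |R|=1.17699 >1
So |R|<1 on (-7.5000, 0).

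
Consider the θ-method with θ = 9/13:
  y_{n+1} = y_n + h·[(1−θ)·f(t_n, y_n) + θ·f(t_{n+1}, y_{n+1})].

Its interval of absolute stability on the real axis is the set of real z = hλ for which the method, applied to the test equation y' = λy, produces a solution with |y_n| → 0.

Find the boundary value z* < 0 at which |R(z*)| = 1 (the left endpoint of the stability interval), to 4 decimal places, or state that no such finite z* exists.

On y'=λy, z=hλ:
  y_{n+1} = y_n + z·[4/13·y_n + 9/13·y_{n+1}] ⇒ (1 − 9/13z)y_{n+1} = (1 + 4/13z)y_n
  Hence R(z) = (1 + 4/13z)/(1 − 9/13z).

Find x<0 with |R(x)|<1.
x=-1.13: |R|=0.3660
x=-2: |R|=0.1613
x=-10: |R|=0.2621
x=-100: |R|=0.4239
θ=9/13≥1/2 ⇒ |1+4/13x|<|1−9/13x| ∀x<0 ⇒ stable on all of ℝ⁻.

unbounded; (−∞, 0).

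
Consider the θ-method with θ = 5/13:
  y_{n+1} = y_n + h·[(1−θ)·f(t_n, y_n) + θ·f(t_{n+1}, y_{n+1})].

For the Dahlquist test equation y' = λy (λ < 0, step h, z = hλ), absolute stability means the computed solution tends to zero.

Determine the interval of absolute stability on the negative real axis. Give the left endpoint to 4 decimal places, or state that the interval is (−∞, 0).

Test eqn y'=λy, z=hλ:
  y_{n+1} = y_n + z·[8/13·y_n + 5/13·y_{n+1}] ⇒ (1 − 5/13z)y_{n+1} = (1 + 8/13z)y_n
  so R(z) = (1 + 8/13z)/(1 − 5/13z).

Solve |R(x)|<1 on ℝ⁻.
x=-1.04: |R|=0.2571
R=−1: 1+8/13x = −1+5/13x ⇒ -3/13x=2 ⇒ x=2/(-3/13)=-8.6667
Confirm numerically:
  x=-7.799: |R|=0.94994 <1
  x=-5.966: |R|=0.81083 <1
  x=-4.144: |R|=0.59763 <1
  x=-9.218: |R|=1.02799 >1
  x=-8.953: |R|=1.01487 >1
  x=-8.749: |R|=1.00435 >1
Stable set (-8.6667, 0).

(-8.6667, 0).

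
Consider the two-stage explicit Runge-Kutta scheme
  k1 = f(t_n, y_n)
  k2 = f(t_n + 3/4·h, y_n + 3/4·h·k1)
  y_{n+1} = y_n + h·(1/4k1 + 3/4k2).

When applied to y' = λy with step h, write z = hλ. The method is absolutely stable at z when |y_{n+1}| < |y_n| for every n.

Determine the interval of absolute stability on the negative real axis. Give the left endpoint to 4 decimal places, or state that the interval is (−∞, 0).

z∈(-1.7778,0).

With y'=λy (z=hλ):
  k1=λy_n ⇒ h·k1=z·y_n;  k2=λ(1+3/4z)y_n ⇒ h·k2=z(1+3/4z)y_n
  y_{n+1}/y_n = 1 + 1/4z + 3/4z(1+3/4z) = 1 + z + 9/16z²
  ⇒ R(z) = 1 + z + 9/16z².

Need |R(x)|<1, x<0.
x=-0.49: |R|=0.6451
R=1: x+9/16x²=0 ⇒ x=−16/9=-1.7778; min R=1−1/(4·9/16)=0.5556>−1
Confirm numerically:
  x=-1.751: |R|=0.97363 <1
  x=-1.358: |R|=0.67934 <1
  x=-1.087: |R|=0.57763 <1
  x=-0.949: |R|=0.55759 <1
  x=-2.311: |R|=1.69316 >1
  x=-2.193: |R|=1.51220 >1
  x=-2.001: |R|=1.25125 >1
Stable set (-1.7778, 0).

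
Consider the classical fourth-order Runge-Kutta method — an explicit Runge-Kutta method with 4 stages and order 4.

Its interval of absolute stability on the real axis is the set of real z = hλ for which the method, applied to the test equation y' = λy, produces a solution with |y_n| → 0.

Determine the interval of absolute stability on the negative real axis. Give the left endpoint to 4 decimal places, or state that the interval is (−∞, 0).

Set f=λy, z=hλ:
  order 4, 4-stage ⇒ R(z)=1+z+z^2/2+z^3/6+z^4/24
  (e.g. R(-1.18)=0.32314, |R|=0.32314)

Solve |R(x)|<1 on ℝ⁻.
x=-1.18: |R|=0.3231
|R(-3.02)|=1.4155 |R(-2.3)|=0.4832 |R(-2.27)|=0.4633
Bisect:
  x_lo=-3.3352 |R|=2.1990  x_hi=-0.0919 |R|=0.9122
  mid=-1.71355 |R|=0.27524 →hi
  mid=-2.52439 |R|=0.67281 →hi
  mid=-2.92981 |R|=1.24066 →lo
  mid=-2.72710 |R|=0.91575 →hi
  mid=-2.82845 |R|=1.06704 →lo
  mid=-2.77778 |R|=0.98872 →hi
  mid=-2.80311 |R|=1.02720 →lo
  ...
  [-2.78530,-2.78510] ⇒ x*=-2.7853
Interval (-2.7853, 0).

(-2.7853, 0).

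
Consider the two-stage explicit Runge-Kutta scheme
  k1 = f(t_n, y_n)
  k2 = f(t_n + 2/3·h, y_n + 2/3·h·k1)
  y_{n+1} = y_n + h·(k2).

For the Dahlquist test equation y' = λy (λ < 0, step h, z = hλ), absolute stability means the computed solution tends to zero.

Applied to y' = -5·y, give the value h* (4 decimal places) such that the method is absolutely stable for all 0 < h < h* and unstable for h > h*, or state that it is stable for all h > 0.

(-1.5000,0); λ=-5 ⇒ h* = (3/2)/5 = 0.3000.

Set f=λy, z=hλ:
  k1=λy_n ⇒ h·k1=z·y_n;  k2=λ(1+2/3z)y_n ⇒ h·k2=z(1+2/3z)y_n
  y_{n+1}/y_n = 1 + z(1+2/3z) = 1 + z + 2/3z²
  Hence R(z) = 1 + z + 2/3z².

Boundary: |R(x)|=1, x<0.
x=-1.41: |R|=0.9154
R=1: x+2/3x²=0 ⇒ x=−3/2=-1.5000; min R=1−1/(4·2/3)=0.6250>−1
Confirm numerically:
  x=-1.447: |R|=0.94887 <1
  x=-1.170: |R|=0.74260 <1
  x=-0.652: |R|=0.63140 <1
  x=-1.840: |R|=1.41707 >1
  x=-1.534: |R|=1.03477 >1
Stable set (-1.5000, 0).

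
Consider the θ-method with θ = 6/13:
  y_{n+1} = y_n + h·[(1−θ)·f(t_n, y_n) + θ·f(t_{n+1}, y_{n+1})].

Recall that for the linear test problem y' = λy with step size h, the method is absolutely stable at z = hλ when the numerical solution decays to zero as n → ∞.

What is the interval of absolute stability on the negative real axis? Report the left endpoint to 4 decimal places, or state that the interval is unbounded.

Test eqn y'=λy, z=hλ:
  y_{n+1} = y_n + z·[7/13·y_n + 6/13·y_{n+1}] ⇒ (1 − 6/13z)y_{n+1} = (1 + 7/13z)y_n
  R(z) = (1 + 7/13z)/(1 − 6/13z).

Need |R(x)|<1, x<0.
x=-0.82: |R|=0.4051
R=−1: 1+7/13x = −1+6/13x ⇒ -1/13x=2 ⇒ x=2/(-1/13)=-26.0000
Confirm numerically:
  x=-23.270: |R|=0.98211 <1
  x=-20.116: |R|=0.95599 <1
  x=-18.737: |R|=0.94209 <1
  x=-26.486: |R|=1.00283 >1
  x=-26.286: |R|=1.00168 >1
Interval (-26.0000, 0).

z∈(-26.0000,0).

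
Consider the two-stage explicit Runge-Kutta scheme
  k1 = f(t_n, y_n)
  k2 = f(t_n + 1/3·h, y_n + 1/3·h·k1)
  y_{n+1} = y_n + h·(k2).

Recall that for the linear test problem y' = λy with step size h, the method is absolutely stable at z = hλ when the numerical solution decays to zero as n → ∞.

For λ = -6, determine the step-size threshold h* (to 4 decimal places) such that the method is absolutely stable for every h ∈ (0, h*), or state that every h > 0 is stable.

Test eqn y'=λy, z=hλ:
  k1=λy_n ⇒ h·k1=z·y_n;  k2=λ(1+1/3z)y_n ⇒ h·k2=z(1+1/3z)y_n
  y_{n+1}/y_n = 1 + z(1+1/3z) = 1 + z + 1/3z²
  R(z) = 1 + z + 1/3z².

Need |R(x)|<1, x<0.
x=-0.72: |R|=0.4528
R=1: x+1/3x²=0 ⇒ x=−3=-3.0000; min R=1−1/(4·1/3)=0.2500>−1
Confirm numerically:
  x=-2.371: |R|=0.50288 <1
  x=-2.009: |R|=0.33636 <1
  x=-1.803: |R|=0.28060 <1
  x=-1.220: |R|=0.27613 <1
  x=-3.441: |R|=1.50583 >1
  x=-3.354: |R|=1.39577 >1
  x=-3.226: |R|=1.24303 >1
Stable set (-3.0000, 0).

(-3.0000,0); λ=-6 ⇒ h* = (3)/6 = 0.5000.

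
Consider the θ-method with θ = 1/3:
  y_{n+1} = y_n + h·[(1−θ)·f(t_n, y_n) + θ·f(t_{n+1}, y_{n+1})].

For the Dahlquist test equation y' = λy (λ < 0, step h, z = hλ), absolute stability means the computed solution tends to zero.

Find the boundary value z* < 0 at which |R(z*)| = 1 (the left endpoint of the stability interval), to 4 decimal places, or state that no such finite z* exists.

Set f=λy, z=hλ:
  y_{n+1} = y_n + z·[2/3·y_n + 1/3·y_{n+1}] ⇒ (1 − 1/3z)y_{n+1} = (1 + 2/3z)y_n
  so R(z) = (1 + 2/3z)/(1 − 1/3z).

Boundary: |R(x)|=1, x<0.
x=-1.73: |R|=0.0973
R=−1: 1+2/3x = −1+1/3x ⇒ -1/3x=2 ⇒ x=2/(-1/3)=-6.0000
Confirm numerically:
  x=-5.129: |R|=0.89285 <1
  x=-4.323: |R|=0.77100 <1
  x=-3.192: |R|=0.54651 <1
  x=-6.279: |R|=1.03007 >1
  x=-6.204: |R|=1.02216 >1
  x=-6.060: |R|=1.00662 >1
Stable set (-6.0000, 0).

z* = -6.0000.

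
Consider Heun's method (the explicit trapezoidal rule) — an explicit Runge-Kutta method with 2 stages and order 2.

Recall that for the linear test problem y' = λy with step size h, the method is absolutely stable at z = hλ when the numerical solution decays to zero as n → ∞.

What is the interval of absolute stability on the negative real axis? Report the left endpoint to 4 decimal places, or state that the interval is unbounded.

(-2.0000, 0).

Test eqn y'=λy, z=hλ:
  order 2, 2-stage ⇒ R(z)=1+z+z^2/2
  (e.g. R(-1.23)=0.52645, |R|=0.52645)

Need |R(x)|<1, x<0.
x=-1.23: |R|=0.5264
|R(-1.58)|=0.6682 |R(-1.12)|=0.5072 |R(-1)|=0.5000
Bisect:
  x_lo=-2.3649 |R|=1.4315  x_hi=-0.1790 |R|=0.8371
  mid=-1.27192 |R|=0.53697 →hi
  mid=-1.81840 |R|=0.83489 →hi
  mid=-2.09164 |R|=1.09584 →lo
  mid=-1.95502 |R|=0.95603 →hi
  mid=-2.02333 |R|=1.02360 →lo
  mid=-1.98918 |R|=0.98924 →hi
  mid=-2.00625 |R|=1.00627 →lo
  ...
  [-2.00012,-1.99998] ⇒ x*=-2.0000
Stable set (-2.0000, 0).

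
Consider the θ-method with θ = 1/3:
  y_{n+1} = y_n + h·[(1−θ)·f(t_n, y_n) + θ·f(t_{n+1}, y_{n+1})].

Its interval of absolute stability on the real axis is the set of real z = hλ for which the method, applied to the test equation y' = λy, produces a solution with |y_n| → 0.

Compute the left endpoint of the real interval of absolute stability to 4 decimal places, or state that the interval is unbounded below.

left endpoint -6.0000.

Test eqn y'=λy, z=hλ:
  y_{n+1} = y_n + z·[2/3·y_n + 1/3·y_{n+1}] ⇒ (1 − 1/3z)y_{n+1} = (1 + 2/3z)y_n
  Hence R(z) = (1 + 2/3z)/(1 − 1/3z).

Solve |R(x)|<1 on ℝ⁻.
x=-1.75: |R|=0.1053
R=−1: 1+2/3x = −1+1/3x ⇒ -1/3x=2 ⇒ x=2/(-1/3)=-6.0000
Confirm numerically:
  x=-4.000: |R|=0.71429 <1
  x=-3.941: |R|=0.70336 <1
  x=-2.750: |R|=0.43478 <1
  x=-6.331: |R|=1.03547 >1
  x=-6.320: |R|=1.03433 >1
  x=-6.230: |R|=1.02492 >1
So |R|<1 on (-6.0000, 0).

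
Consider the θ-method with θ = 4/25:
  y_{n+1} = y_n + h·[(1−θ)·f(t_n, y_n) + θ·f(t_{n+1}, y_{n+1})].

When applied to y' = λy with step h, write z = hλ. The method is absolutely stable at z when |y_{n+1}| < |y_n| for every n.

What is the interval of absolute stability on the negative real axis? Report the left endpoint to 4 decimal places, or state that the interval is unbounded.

z∈(-2.9412,0).

With y'=λy (z=hλ):
  y_{n+1} = y_n + z·[21/25·y_n + 4/25·y_{n+1}] ⇒ (1 − 4/25z)y_{n+1} = (1 + 21/25z)y_n
  so R(z) = (1 + 21/25z)/(1 − 4/25z).

Need |R(x)|<1, x<0.
x=-0.31: |R|=0.7046
R=−1: 1+21/25x = −1+4/25x ⇒ -17/25x=2 ⇒ x=2/(-17/25)=-2.9412
Confirm numerically:
  x=-2.075: |R|=0.55781 <1
  x=-1.485: |R|=0.19990 <1
  x=-1.270: |R|=0.05552 <1
  x=-3.518: |R|=1.25097 >1
  x=-3.123: |R|=1.08244 >1
  x=-3.067: |R|=1.05740 >1
Stable set (-2.9412, 0).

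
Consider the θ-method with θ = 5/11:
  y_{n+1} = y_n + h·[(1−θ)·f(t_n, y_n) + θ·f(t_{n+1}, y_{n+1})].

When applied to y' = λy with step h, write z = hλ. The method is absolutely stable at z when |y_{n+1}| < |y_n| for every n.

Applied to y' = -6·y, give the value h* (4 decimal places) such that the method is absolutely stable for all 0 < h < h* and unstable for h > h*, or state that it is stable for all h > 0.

(-22.0000,0); λ=-6 ⇒ h* = (22)/6 = 3.6667.

On y'=λy, z=hλ:
  y_{n+1} = y_n + z·[6/11·y_n + 5/11·y_{n+1}] ⇒ (1 − 5/11z)y_{n+1} = (1 + 6/11z)y_n
  R(z) = (1 + 6/11z)/(1 − 5/11z).

Solve |R(x)|<1 on ℝ⁻.
x=-0.92: |R|=0.3513
R=−1: 1+6/11x = −1+5/11x ⇒ -1/11x=2 ⇒ x=2/(-1/11)=-22.0000
Confirm numerically:
  x=-21.555: |R|=0.99625 <1
  x=-19.534: |R|=0.97731 <1
  x=-17.706: |R|=0.95686 <1
  x=-10.470: |R|=0.81800 <1
  x=-22.187: |R|=1.00153 >1
  x=-22.112: |R|=1.00092 >1
Interval (-22.0000, 0).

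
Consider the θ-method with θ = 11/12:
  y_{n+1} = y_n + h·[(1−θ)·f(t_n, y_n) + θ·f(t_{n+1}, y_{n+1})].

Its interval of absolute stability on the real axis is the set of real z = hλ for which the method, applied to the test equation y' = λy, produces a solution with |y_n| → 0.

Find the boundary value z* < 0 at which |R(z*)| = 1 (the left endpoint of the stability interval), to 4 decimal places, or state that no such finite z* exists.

Test eqn y'=λy, z=hλ:
  y_{n+1} = y_n + z·[1/12·y_n + 11/12·y_{n+1}] ⇒ (1 − 11/12z)y_{n+1} = (1 + 1/12z)y_n
  R(z) = (1 + 1/12z)/(1 − 11/12z).

Find x<0 with |R(x)|<1.
x=-0.73: |R|=0.5627
x=-2: |R|=0.2941
x=-10: |R|=0.0164
x=-100: |R|=0.0791
θ=11/12≥1/2 ⇒ |1+1/12x|<|1−11/12x| ∀x<0 ⇒ unbounded interval.

(−∞, 0) — no finite endpoint.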